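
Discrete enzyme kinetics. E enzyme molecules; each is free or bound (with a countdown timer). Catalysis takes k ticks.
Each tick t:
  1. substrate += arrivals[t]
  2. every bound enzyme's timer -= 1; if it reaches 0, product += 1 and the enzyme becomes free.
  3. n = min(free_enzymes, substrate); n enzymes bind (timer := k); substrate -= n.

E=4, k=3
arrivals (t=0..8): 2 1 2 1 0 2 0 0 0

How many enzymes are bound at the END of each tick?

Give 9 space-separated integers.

t=0: arr=2 -> substrate=0 bound=2 product=0
t=1: arr=1 -> substrate=0 bound=3 product=0
t=2: arr=2 -> substrate=1 bound=4 product=0
t=3: arr=1 -> substrate=0 bound=4 product=2
t=4: arr=0 -> substrate=0 bound=3 product=3
t=5: arr=2 -> substrate=0 bound=4 product=4
t=6: arr=0 -> substrate=0 bound=2 product=6
t=7: arr=0 -> substrate=0 bound=2 product=6
t=8: arr=0 -> substrate=0 bound=0 product=8

Answer: 2 3 4 4 3 4 2 2 0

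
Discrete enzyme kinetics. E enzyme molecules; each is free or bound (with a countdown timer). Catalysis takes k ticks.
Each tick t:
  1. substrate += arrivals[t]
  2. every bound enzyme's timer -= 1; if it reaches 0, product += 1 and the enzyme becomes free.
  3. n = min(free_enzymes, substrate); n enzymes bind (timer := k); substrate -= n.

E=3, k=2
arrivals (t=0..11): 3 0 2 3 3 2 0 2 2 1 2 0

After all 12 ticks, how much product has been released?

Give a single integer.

Answer: 15

Derivation:
t=0: arr=3 -> substrate=0 bound=3 product=0
t=1: arr=0 -> substrate=0 bound=3 product=0
t=2: arr=2 -> substrate=0 bound=2 product=3
t=3: arr=3 -> substrate=2 bound=3 product=3
t=4: arr=3 -> substrate=3 bound=3 product=5
t=5: arr=2 -> substrate=4 bound=3 product=6
t=6: arr=0 -> substrate=2 bound=3 product=8
t=7: arr=2 -> substrate=3 bound=3 product=9
t=8: arr=2 -> substrate=3 bound=3 product=11
t=9: arr=1 -> substrate=3 bound=3 product=12
t=10: arr=2 -> substrate=3 bound=3 product=14
t=11: arr=0 -> substrate=2 bound=3 product=15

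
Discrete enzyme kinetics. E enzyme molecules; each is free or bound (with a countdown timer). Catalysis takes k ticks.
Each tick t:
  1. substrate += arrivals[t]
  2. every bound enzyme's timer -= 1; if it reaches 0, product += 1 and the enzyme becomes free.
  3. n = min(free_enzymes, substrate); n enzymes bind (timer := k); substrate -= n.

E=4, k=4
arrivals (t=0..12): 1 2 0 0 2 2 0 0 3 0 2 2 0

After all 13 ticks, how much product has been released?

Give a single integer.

Answer: 9

Derivation:
t=0: arr=1 -> substrate=0 bound=1 product=0
t=1: arr=2 -> substrate=0 bound=3 product=0
t=2: arr=0 -> substrate=0 bound=3 product=0
t=3: arr=0 -> substrate=0 bound=3 product=0
t=4: arr=2 -> substrate=0 bound=4 product=1
t=5: arr=2 -> substrate=0 bound=4 product=3
t=6: arr=0 -> substrate=0 bound=4 product=3
t=7: arr=0 -> substrate=0 bound=4 product=3
t=8: arr=3 -> substrate=1 bound=4 product=5
t=9: arr=0 -> substrate=0 bound=3 product=7
t=10: arr=2 -> substrate=1 bound=4 product=7
t=11: arr=2 -> substrate=3 bound=4 product=7
t=12: arr=0 -> substrate=1 bound=4 product=9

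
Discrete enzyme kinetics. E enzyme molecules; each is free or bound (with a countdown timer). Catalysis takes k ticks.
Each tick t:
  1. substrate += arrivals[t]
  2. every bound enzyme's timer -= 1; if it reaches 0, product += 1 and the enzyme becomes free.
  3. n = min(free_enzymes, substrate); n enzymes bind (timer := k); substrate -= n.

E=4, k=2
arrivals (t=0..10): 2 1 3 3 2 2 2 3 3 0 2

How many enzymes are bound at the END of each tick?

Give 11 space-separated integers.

t=0: arr=2 -> substrate=0 bound=2 product=0
t=1: arr=1 -> substrate=0 bound=3 product=0
t=2: arr=3 -> substrate=0 bound=4 product=2
t=3: arr=3 -> substrate=2 bound=4 product=3
t=4: arr=2 -> substrate=1 bound=4 product=6
t=5: arr=2 -> substrate=2 bound=4 product=7
t=6: arr=2 -> substrate=1 bound=4 product=10
t=7: arr=3 -> substrate=3 bound=4 product=11
t=8: arr=3 -> substrate=3 bound=4 product=14
t=9: arr=0 -> substrate=2 bound=4 product=15
t=10: arr=2 -> substrate=1 bound=4 product=18

Answer: 2 3 4 4 4 4 4 4 4 4 4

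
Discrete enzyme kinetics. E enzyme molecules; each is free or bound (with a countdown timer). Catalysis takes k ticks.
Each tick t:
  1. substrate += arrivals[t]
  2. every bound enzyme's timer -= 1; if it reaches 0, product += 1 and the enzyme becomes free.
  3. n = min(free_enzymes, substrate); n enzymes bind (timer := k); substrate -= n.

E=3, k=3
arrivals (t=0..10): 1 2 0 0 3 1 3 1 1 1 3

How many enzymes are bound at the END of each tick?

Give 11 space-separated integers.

Answer: 1 3 3 2 3 3 3 3 3 3 3

Derivation:
t=0: arr=1 -> substrate=0 bound=1 product=0
t=1: arr=2 -> substrate=0 bound=3 product=0
t=2: arr=0 -> substrate=0 bound=3 product=0
t=3: arr=0 -> substrate=0 bound=2 product=1
t=4: arr=3 -> substrate=0 bound=3 product=3
t=5: arr=1 -> substrate=1 bound=3 product=3
t=6: arr=3 -> substrate=4 bound=3 product=3
t=7: arr=1 -> substrate=2 bound=3 product=6
t=8: arr=1 -> substrate=3 bound=3 product=6
t=9: arr=1 -> substrate=4 bound=3 product=6
t=10: arr=3 -> substrate=4 bound=3 product=9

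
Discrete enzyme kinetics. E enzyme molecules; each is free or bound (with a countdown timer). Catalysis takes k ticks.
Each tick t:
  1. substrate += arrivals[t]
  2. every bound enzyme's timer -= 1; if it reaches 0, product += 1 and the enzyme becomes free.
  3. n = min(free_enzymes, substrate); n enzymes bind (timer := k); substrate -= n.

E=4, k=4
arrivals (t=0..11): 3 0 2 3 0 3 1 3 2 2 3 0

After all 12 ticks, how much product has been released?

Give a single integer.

Answer: 8

Derivation:
t=0: arr=3 -> substrate=0 bound=3 product=0
t=1: arr=0 -> substrate=0 bound=3 product=0
t=2: arr=2 -> substrate=1 bound=4 product=0
t=3: arr=3 -> substrate=4 bound=4 product=0
t=4: arr=0 -> substrate=1 bound=4 product=3
t=5: arr=3 -> substrate=4 bound=4 product=3
t=6: arr=1 -> substrate=4 bound=4 product=4
t=7: arr=3 -> substrate=7 bound=4 product=4
t=8: arr=2 -> substrate=6 bound=4 product=7
t=9: arr=2 -> substrate=8 bound=4 product=7
t=10: arr=3 -> substrate=10 bound=4 product=8
t=11: arr=0 -> substrate=10 bound=4 product=8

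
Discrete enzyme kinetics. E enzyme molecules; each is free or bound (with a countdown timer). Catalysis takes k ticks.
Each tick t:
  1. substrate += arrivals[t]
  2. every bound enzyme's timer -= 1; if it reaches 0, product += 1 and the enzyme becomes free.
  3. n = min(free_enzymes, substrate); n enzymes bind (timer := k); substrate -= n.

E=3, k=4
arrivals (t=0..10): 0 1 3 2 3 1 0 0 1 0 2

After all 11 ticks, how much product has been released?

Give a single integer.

t=0: arr=0 -> substrate=0 bound=0 product=0
t=1: arr=1 -> substrate=0 bound=1 product=0
t=2: arr=3 -> substrate=1 bound=3 product=0
t=3: arr=2 -> substrate=3 bound=3 product=0
t=4: arr=3 -> substrate=6 bound=3 product=0
t=5: arr=1 -> substrate=6 bound=3 product=1
t=6: arr=0 -> substrate=4 bound=3 product=3
t=7: arr=0 -> substrate=4 bound=3 product=3
t=8: arr=1 -> substrate=5 bound=3 product=3
t=9: arr=0 -> substrate=4 bound=3 product=4
t=10: arr=2 -> substrate=4 bound=3 product=6

Answer: 6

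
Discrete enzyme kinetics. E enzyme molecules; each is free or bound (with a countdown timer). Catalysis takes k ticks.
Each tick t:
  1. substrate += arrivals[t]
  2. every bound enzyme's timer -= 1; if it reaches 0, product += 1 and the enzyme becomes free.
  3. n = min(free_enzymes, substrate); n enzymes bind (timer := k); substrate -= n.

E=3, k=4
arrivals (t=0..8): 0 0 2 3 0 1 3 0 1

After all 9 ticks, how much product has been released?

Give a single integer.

Answer: 3

Derivation:
t=0: arr=0 -> substrate=0 bound=0 product=0
t=1: arr=0 -> substrate=0 bound=0 product=0
t=2: arr=2 -> substrate=0 bound=2 product=0
t=3: arr=3 -> substrate=2 bound=3 product=0
t=4: arr=0 -> substrate=2 bound=3 product=0
t=5: arr=1 -> substrate=3 bound=3 product=0
t=6: arr=3 -> substrate=4 bound=3 product=2
t=7: arr=0 -> substrate=3 bound=3 product=3
t=8: arr=1 -> substrate=4 bound=3 product=3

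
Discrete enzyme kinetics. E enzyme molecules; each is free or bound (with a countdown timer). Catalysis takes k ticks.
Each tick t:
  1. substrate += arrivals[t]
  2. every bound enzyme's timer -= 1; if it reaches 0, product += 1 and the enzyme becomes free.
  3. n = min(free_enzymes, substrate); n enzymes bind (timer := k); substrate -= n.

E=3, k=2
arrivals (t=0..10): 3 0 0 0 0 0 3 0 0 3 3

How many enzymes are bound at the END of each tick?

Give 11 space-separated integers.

Answer: 3 3 0 0 0 0 3 3 0 3 3

Derivation:
t=0: arr=3 -> substrate=0 bound=3 product=0
t=1: arr=0 -> substrate=0 bound=3 product=0
t=2: arr=0 -> substrate=0 bound=0 product=3
t=3: arr=0 -> substrate=0 bound=0 product=3
t=4: arr=0 -> substrate=0 bound=0 product=3
t=5: arr=0 -> substrate=0 bound=0 product=3
t=6: arr=3 -> substrate=0 bound=3 product=3
t=7: arr=0 -> substrate=0 bound=3 product=3
t=8: arr=0 -> substrate=0 bound=0 product=6
t=9: arr=3 -> substrate=0 bound=3 product=6
t=10: arr=3 -> substrate=3 bound=3 product=6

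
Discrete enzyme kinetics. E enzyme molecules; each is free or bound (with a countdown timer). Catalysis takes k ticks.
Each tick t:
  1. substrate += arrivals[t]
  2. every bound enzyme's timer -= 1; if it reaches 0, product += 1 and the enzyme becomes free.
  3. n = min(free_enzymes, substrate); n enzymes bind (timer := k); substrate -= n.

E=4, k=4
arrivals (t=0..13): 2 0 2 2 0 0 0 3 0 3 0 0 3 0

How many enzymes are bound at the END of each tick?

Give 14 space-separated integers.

Answer: 2 2 4 4 4 4 2 4 3 4 4 4 4 4

Derivation:
t=0: arr=2 -> substrate=0 bound=2 product=0
t=1: arr=0 -> substrate=0 bound=2 product=0
t=2: arr=2 -> substrate=0 bound=4 product=0
t=3: arr=2 -> substrate=2 bound=4 product=0
t=4: arr=0 -> substrate=0 bound=4 product=2
t=5: arr=0 -> substrate=0 bound=4 product=2
t=6: arr=0 -> substrate=0 bound=2 product=4
t=7: arr=3 -> substrate=1 bound=4 product=4
t=8: arr=0 -> substrate=0 bound=3 product=6
t=9: arr=3 -> substrate=2 bound=4 product=6
t=10: arr=0 -> substrate=2 bound=4 product=6
t=11: arr=0 -> substrate=0 bound=4 product=8
t=12: arr=3 -> substrate=2 bound=4 product=9
t=13: arr=0 -> substrate=1 bound=4 product=10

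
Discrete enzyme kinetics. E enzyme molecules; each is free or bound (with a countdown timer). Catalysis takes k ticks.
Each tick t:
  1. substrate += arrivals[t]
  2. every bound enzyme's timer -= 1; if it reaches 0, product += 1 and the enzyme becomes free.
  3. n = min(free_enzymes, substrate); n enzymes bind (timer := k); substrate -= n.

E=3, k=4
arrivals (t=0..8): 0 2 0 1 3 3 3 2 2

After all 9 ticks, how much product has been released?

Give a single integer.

Answer: 3

Derivation:
t=0: arr=0 -> substrate=0 bound=0 product=0
t=1: arr=2 -> substrate=0 bound=2 product=0
t=2: arr=0 -> substrate=0 bound=2 product=0
t=3: arr=1 -> substrate=0 bound=3 product=0
t=4: arr=3 -> substrate=3 bound=3 product=0
t=5: arr=3 -> substrate=4 bound=3 product=2
t=6: arr=3 -> substrate=7 bound=3 product=2
t=7: arr=2 -> substrate=8 bound=3 product=3
t=8: arr=2 -> substrate=10 bound=3 product=3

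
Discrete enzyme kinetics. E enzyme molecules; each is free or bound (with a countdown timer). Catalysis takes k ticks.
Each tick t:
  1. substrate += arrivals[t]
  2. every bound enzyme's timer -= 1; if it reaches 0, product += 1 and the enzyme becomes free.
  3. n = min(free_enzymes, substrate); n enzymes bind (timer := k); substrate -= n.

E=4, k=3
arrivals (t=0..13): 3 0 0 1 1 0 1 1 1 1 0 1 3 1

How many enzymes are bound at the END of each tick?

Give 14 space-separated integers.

t=0: arr=3 -> substrate=0 bound=3 product=0
t=1: arr=0 -> substrate=0 bound=3 product=0
t=2: arr=0 -> substrate=0 bound=3 product=0
t=3: arr=1 -> substrate=0 bound=1 product=3
t=4: arr=1 -> substrate=0 bound=2 product=3
t=5: arr=0 -> substrate=0 bound=2 product=3
t=6: arr=1 -> substrate=0 bound=2 product=4
t=7: arr=1 -> substrate=0 bound=2 product=5
t=8: arr=1 -> substrate=0 bound=3 product=5
t=9: arr=1 -> substrate=0 bound=3 product=6
t=10: arr=0 -> substrate=0 bound=2 product=7
t=11: arr=1 -> substrate=0 bound=2 product=8
t=12: arr=3 -> substrate=0 bound=4 product=9
t=13: arr=1 -> substrate=1 bound=4 product=9

Answer: 3 3 3 1 2 2 2 2 3 3 2 2 4 4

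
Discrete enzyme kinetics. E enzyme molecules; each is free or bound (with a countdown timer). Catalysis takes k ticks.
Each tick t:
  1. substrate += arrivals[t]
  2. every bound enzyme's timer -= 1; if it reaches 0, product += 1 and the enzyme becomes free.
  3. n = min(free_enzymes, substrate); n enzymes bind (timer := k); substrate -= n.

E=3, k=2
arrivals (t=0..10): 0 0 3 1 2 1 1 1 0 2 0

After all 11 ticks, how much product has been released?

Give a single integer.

Answer: 9

Derivation:
t=0: arr=0 -> substrate=0 bound=0 product=0
t=1: arr=0 -> substrate=0 bound=0 product=0
t=2: arr=3 -> substrate=0 bound=3 product=0
t=3: arr=1 -> substrate=1 bound=3 product=0
t=4: arr=2 -> substrate=0 bound=3 product=3
t=5: arr=1 -> substrate=1 bound=3 product=3
t=6: arr=1 -> substrate=0 bound=2 product=6
t=7: arr=1 -> substrate=0 bound=3 product=6
t=8: arr=0 -> substrate=0 bound=1 product=8
t=9: arr=2 -> substrate=0 bound=2 product=9
t=10: arr=0 -> substrate=0 bound=2 product=9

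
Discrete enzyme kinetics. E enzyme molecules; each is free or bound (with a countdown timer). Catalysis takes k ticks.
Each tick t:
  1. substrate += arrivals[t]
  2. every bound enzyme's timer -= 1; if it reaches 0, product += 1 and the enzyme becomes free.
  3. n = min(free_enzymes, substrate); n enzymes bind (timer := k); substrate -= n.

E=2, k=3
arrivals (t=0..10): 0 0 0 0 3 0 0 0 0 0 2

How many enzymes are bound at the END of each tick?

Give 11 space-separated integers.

t=0: arr=0 -> substrate=0 bound=0 product=0
t=1: arr=0 -> substrate=0 bound=0 product=0
t=2: arr=0 -> substrate=0 bound=0 product=0
t=3: arr=0 -> substrate=0 bound=0 product=0
t=4: arr=3 -> substrate=1 bound=2 product=0
t=5: arr=0 -> substrate=1 bound=2 product=0
t=6: arr=0 -> substrate=1 bound=2 product=0
t=7: arr=0 -> substrate=0 bound=1 product=2
t=8: arr=0 -> substrate=0 bound=1 product=2
t=9: arr=0 -> substrate=0 bound=1 product=2
t=10: arr=2 -> substrate=0 bound=2 product=3

Answer: 0 0 0 0 2 2 2 1 1 1 2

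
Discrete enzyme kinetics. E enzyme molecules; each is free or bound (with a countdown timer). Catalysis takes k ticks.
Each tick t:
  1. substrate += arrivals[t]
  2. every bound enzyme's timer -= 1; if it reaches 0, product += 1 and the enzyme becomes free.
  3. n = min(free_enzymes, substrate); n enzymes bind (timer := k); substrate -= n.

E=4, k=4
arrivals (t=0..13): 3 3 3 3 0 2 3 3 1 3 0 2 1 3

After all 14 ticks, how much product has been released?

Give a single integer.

Answer: 12

Derivation:
t=0: arr=3 -> substrate=0 bound=3 product=0
t=1: arr=3 -> substrate=2 bound=4 product=0
t=2: arr=3 -> substrate=5 bound=4 product=0
t=3: arr=3 -> substrate=8 bound=4 product=0
t=4: arr=0 -> substrate=5 bound=4 product=3
t=5: arr=2 -> substrate=6 bound=4 product=4
t=6: arr=3 -> substrate=9 bound=4 product=4
t=7: arr=3 -> substrate=12 bound=4 product=4
t=8: arr=1 -> substrate=10 bound=4 product=7
t=9: arr=3 -> substrate=12 bound=4 product=8
t=10: arr=0 -> substrate=12 bound=4 product=8
t=11: arr=2 -> substrate=14 bound=4 product=8
t=12: arr=1 -> substrate=12 bound=4 product=11
t=13: arr=3 -> substrate=14 bound=4 product=12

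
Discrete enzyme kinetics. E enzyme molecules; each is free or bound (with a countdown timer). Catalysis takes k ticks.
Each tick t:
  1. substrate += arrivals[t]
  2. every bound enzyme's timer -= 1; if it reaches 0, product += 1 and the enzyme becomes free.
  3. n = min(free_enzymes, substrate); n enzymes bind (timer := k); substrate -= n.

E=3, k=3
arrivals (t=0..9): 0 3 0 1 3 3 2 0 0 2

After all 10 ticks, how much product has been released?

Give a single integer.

Answer: 6

Derivation:
t=0: arr=0 -> substrate=0 bound=0 product=0
t=1: arr=3 -> substrate=0 bound=3 product=0
t=2: arr=0 -> substrate=0 bound=3 product=0
t=3: arr=1 -> substrate=1 bound=3 product=0
t=4: arr=3 -> substrate=1 bound=3 product=3
t=5: arr=3 -> substrate=4 bound=3 product=3
t=6: arr=2 -> substrate=6 bound=3 product=3
t=7: arr=0 -> substrate=3 bound=3 product=6
t=8: arr=0 -> substrate=3 bound=3 product=6
t=9: arr=2 -> substrate=5 bound=3 product=6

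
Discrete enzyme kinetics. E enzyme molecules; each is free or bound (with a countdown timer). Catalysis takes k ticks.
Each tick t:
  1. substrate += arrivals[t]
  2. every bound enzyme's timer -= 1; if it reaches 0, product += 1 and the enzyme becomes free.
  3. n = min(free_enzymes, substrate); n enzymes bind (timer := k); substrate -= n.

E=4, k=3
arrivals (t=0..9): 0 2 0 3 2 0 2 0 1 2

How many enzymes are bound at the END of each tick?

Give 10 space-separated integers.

Answer: 0 2 2 4 4 4 4 3 4 4

Derivation:
t=0: arr=0 -> substrate=0 bound=0 product=0
t=1: arr=2 -> substrate=0 bound=2 product=0
t=2: arr=0 -> substrate=0 bound=2 product=0
t=3: arr=3 -> substrate=1 bound=4 product=0
t=4: arr=2 -> substrate=1 bound=4 product=2
t=5: arr=0 -> substrate=1 bound=4 product=2
t=6: arr=2 -> substrate=1 bound=4 product=4
t=7: arr=0 -> substrate=0 bound=3 product=6
t=8: arr=1 -> substrate=0 bound=4 product=6
t=9: arr=2 -> substrate=0 bound=4 product=8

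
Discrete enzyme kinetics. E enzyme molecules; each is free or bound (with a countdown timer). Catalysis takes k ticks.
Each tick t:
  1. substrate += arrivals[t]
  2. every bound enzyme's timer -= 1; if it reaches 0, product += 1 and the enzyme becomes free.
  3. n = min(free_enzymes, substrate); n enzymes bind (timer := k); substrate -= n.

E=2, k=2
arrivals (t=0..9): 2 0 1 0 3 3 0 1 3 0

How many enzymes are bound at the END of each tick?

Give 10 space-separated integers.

Answer: 2 2 1 1 2 2 2 2 2 2

Derivation:
t=0: arr=2 -> substrate=0 bound=2 product=0
t=1: arr=0 -> substrate=0 bound=2 product=0
t=2: arr=1 -> substrate=0 bound=1 product=2
t=3: arr=0 -> substrate=0 bound=1 product=2
t=4: arr=3 -> substrate=1 bound=2 product=3
t=5: arr=3 -> substrate=4 bound=2 product=3
t=6: arr=0 -> substrate=2 bound=2 product=5
t=7: arr=1 -> substrate=3 bound=2 product=5
t=8: arr=3 -> substrate=4 bound=2 product=7
t=9: arr=0 -> substrate=4 bound=2 product=7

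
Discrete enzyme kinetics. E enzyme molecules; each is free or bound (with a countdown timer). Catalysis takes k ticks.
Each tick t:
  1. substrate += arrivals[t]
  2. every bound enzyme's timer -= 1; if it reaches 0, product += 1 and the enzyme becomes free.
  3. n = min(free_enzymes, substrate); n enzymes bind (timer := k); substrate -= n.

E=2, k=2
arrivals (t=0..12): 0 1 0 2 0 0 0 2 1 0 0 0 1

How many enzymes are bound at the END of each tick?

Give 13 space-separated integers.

t=0: arr=0 -> substrate=0 bound=0 product=0
t=1: arr=1 -> substrate=0 bound=1 product=0
t=2: arr=0 -> substrate=0 bound=1 product=0
t=3: arr=2 -> substrate=0 bound=2 product=1
t=4: arr=0 -> substrate=0 bound=2 product=1
t=5: arr=0 -> substrate=0 bound=0 product=3
t=6: arr=0 -> substrate=0 bound=0 product=3
t=7: arr=2 -> substrate=0 bound=2 product=3
t=8: arr=1 -> substrate=1 bound=2 product=3
t=9: arr=0 -> substrate=0 bound=1 product=5
t=10: arr=0 -> substrate=0 bound=1 product=5
t=11: arr=0 -> substrate=0 bound=0 product=6
t=12: arr=1 -> substrate=0 bound=1 product=6

Answer: 0 1 1 2 2 0 0 2 2 1 1 0 1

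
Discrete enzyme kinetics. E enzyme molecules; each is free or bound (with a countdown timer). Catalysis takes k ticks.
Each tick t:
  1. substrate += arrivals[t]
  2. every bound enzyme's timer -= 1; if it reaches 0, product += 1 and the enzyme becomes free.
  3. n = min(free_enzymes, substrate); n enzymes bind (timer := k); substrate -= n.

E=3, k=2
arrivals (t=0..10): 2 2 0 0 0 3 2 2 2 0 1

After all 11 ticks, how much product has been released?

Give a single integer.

Answer: 10

Derivation:
t=0: arr=2 -> substrate=0 bound=2 product=0
t=1: arr=2 -> substrate=1 bound=3 product=0
t=2: arr=0 -> substrate=0 bound=2 product=2
t=3: arr=0 -> substrate=0 bound=1 product=3
t=4: arr=0 -> substrate=0 bound=0 product=4
t=5: arr=3 -> substrate=0 bound=3 product=4
t=6: arr=2 -> substrate=2 bound=3 product=4
t=7: arr=2 -> substrate=1 bound=3 product=7
t=8: arr=2 -> substrate=3 bound=3 product=7
t=9: arr=0 -> substrate=0 bound=3 product=10
t=10: arr=1 -> substrate=1 bound=3 product=10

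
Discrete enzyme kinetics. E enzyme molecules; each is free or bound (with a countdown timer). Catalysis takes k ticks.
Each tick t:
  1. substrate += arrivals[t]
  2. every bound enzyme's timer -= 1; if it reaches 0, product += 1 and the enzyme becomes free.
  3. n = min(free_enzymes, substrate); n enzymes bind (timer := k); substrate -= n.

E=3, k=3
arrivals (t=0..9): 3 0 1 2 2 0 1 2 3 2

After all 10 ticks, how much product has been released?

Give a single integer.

Answer: 9

Derivation:
t=0: arr=3 -> substrate=0 bound=3 product=0
t=1: arr=0 -> substrate=0 bound=3 product=0
t=2: arr=1 -> substrate=1 bound=3 product=0
t=3: arr=2 -> substrate=0 bound=3 product=3
t=4: arr=2 -> substrate=2 bound=3 product=3
t=5: arr=0 -> substrate=2 bound=3 product=3
t=6: arr=1 -> substrate=0 bound=3 product=6
t=7: arr=2 -> substrate=2 bound=3 product=6
t=8: arr=3 -> substrate=5 bound=3 product=6
t=9: arr=2 -> substrate=4 bound=3 product=9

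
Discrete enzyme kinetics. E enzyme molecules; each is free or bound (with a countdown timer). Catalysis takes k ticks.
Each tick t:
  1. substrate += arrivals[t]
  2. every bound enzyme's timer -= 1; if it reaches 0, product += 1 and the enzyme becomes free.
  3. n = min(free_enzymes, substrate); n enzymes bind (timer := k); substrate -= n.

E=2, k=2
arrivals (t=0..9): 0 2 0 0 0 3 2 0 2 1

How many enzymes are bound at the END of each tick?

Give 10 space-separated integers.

t=0: arr=0 -> substrate=0 bound=0 product=0
t=1: arr=2 -> substrate=0 bound=2 product=0
t=2: arr=0 -> substrate=0 bound=2 product=0
t=3: arr=0 -> substrate=0 bound=0 product=2
t=4: arr=0 -> substrate=0 bound=0 product=2
t=5: arr=3 -> substrate=1 bound=2 product=2
t=6: arr=2 -> substrate=3 bound=2 product=2
t=7: arr=0 -> substrate=1 bound=2 product=4
t=8: arr=2 -> substrate=3 bound=2 product=4
t=9: arr=1 -> substrate=2 bound=2 product=6

Answer: 0 2 2 0 0 2 2 2 2 2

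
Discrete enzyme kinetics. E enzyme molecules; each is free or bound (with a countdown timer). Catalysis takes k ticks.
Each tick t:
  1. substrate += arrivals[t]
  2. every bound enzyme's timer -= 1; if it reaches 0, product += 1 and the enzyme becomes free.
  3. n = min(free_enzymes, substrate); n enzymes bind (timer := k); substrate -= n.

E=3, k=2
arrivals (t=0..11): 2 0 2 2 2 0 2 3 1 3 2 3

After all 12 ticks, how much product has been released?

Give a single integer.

Answer: 14

Derivation:
t=0: arr=2 -> substrate=0 bound=2 product=0
t=1: arr=0 -> substrate=0 bound=2 product=0
t=2: arr=2 -> substrate=0 bound=2 product=2
t=3: arr=2 -> substrate=1 bound=3 product=2
t=4: arr=2 -> substrate=1 bound=3 product=4
t=5: arr=0 -> substrate=0 bound=3 product=5
t=6: arr=2 -> substrate=0 bound=3 product=7
t=7: arr=3 -> substrate=2 bound=3 product=8
t=8: arr=1 -> substrate=1 bound=3 product=10
t=9: arr=3 -> substrate=3 bound=3 product=11
t=10: arr=2 -> substrate=3 bound=3 product=13
t=11: arr=3 -> substrate=5 bound=3 product=14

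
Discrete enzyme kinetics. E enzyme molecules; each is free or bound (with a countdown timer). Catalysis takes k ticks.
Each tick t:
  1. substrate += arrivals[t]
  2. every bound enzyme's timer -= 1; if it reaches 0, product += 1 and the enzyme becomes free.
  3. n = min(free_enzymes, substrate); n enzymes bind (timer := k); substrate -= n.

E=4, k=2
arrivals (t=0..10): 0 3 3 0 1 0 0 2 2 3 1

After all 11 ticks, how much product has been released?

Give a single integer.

Answer: 11

Derivation:
t=0: arr=0 -> substrate=0 bound=0 product=0
t=1: arr=3 -> substrate=0 bound=3 product=0
t=2: arr=3 -> substrate=2 bound=4 product=0
t=3: arr=0 -> substrate=0 bound=3 product=3
t=4: arr=1 -> substrate=0 bound=3 product=4
t=5: arr=0 -> substrate=0 bound=1 product=6
t=6: arr=0 -> substrate=0 bound=0 product=7
t=7: arr=2 -> substrate=0 bound=2 product=7
t=8: arr=2 -> substrate=0 bound=4 product=7
t=9: arr=3 -> substrate=1 bound=4 product=9
t=10: arr=1 -> substrate=0 bound=4 product=11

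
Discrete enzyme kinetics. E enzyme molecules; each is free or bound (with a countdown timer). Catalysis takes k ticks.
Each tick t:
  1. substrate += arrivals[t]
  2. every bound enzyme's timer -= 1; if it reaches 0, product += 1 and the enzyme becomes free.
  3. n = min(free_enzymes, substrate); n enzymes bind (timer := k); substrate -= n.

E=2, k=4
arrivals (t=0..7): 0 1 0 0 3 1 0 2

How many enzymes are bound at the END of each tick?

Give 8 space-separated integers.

Answer: 0 1 1 1 2 2 2 2

Derivation:
t=0: arr=0 -> substrate=0 bound=0 product=0
t=1: arr=1 -> substrate=0 bound=1 product=0
t=2: arr=0 -> substrate=0 bound=1 product=0
t=3: arr=0 -> substrate=0 bound=1 product=0
t=4: arr=3 -> substrate=2 bound=2 product=0
t=5: arr=1 -> substrate=2 bound=2 product=1
t=6: arr=0 -> substrate=2 bound=2 product=1
t=7: arr=2 -> substrate=4 bound=2 product=1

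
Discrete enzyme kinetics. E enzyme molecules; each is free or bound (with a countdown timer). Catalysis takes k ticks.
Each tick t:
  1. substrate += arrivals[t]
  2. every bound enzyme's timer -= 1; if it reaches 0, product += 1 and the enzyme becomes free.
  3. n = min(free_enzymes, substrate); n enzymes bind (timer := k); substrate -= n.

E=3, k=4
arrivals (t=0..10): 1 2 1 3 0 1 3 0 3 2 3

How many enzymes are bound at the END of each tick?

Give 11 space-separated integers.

Answer: 1 3 3 3 3 3 3 3 3 3 3

Derivation:
t=0: arr=1 -> substrate=0 bound=1 product=0
t=1: arr=2 -> substrate=0 bound=3 product=0
t=2: arr=1 -> substrate=1 bound=3 product=0
t=3: arr=3 -> substrate=4 bound=3 product=0
t=4: arr=0 -> substrate=3 bound=3 product=1
t=5: arr=1 -> substrate=2 bound=3 product=3
t=6: arr=3 -> substrate=5 bound=3 product=3
t=7: arr=0 -> substrate=5 bound=3 product=3
t=8: arr=3 -> substrate=7 bound=3 product=4
t=9: arr=2 -> substrate=7 bound=3 product=6
t=10: arr=3 -> substrate=10 bound=3 product=6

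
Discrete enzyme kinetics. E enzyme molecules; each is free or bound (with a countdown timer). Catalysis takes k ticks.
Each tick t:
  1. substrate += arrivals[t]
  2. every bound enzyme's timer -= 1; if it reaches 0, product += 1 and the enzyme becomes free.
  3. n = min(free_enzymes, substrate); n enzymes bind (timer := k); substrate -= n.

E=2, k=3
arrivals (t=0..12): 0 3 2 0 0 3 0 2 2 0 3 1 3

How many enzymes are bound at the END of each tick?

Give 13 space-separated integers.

t=0: arr=0 -> substrate=0 bound=0 product=0
t=1: arr=3 -> substrate=1 bound=2 product=0
t=2: arr=2 -> substrate=3 bound=2 product=0
t=3: arr=0 -> substrate=3 bound=2 product=0
t=4: arr=0 -> substrate=1 bound=2 product=2
t=5: arr=3 -> substrate=4 bound=2 product=2
t=6: arr=0 -> substrate=4 bound=2 product=2
t=7: arr=2 -> substrate=4 bound=2 product=4
t=8: arr=2 -> substrate=6 bound=2 product=4
t=9: arr=0 -> substrate=6 bound=2 product=4
t=10: arr=3 -> substrate=7 bound=2 product=6
t=11: arr=1 -> substrate=8 bound=2 product=6
t=12: arr=3 -> substrate=11 bound=2 product=6

Answer: 0 2 2 2 2 2 2 2 2 2 2 2 2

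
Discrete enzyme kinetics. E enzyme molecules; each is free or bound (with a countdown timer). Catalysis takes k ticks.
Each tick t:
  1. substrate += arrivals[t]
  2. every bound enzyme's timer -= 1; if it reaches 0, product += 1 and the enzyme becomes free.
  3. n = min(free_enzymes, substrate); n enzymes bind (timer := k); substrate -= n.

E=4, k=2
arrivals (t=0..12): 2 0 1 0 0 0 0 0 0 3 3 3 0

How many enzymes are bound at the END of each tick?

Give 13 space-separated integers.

Answer: 2 2 1 1 0 0 0 0 0 3 4 4 4

Derivation:
t=0: arr=2 -> substrate=0 bound=2 product=0
t=1: arr=0 -> substrate=0 bound=2 product=0
t=2: arr=1 -> substrate=0 bound=1 product=2
t=3: arr=0 -> substrate=0 bound=1 product=2
t=4: arr=0 -> substrate=0 bound=0 product=3
t=5: arr=0 -> substrate=0 bound=0 product=3
t=6: arr=0 -> substrate=0 bound=0 product=3
t=7: arr=0 -> substrate=0 bound=0 product=3
t=8: arr=0 -> substrate=0 bound=0 product=3
t=9: arr=3 -> substrate=0 bound=3 product=3
t=10: arr=3 -> substrate=2 bound=4 product=3
t=11: arr=3 -> substrate=2 bound=4 product=6
t=12: arr=0 -> substrate=1 bound=4 product=7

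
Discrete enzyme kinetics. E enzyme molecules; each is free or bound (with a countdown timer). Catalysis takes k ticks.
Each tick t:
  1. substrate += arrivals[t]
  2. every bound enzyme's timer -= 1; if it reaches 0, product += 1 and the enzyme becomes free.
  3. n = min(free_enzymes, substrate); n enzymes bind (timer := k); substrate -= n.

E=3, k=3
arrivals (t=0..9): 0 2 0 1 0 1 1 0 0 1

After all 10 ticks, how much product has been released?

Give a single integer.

t=0: arr=0 -> substrate=0 bound=0 product=0
t=1: arr=2 -> substrate=0 bound=2 product=0
t=2: arr=0 -> substrate=0 bound=2 product=0
t=3: arr=1 -> substrate=0 bound=3 product=0
t=4: arr=0 -> substrate=0 bound=1 product=2
t=5: arr=1 -> substrate=0 bound=2 product=2
t=6: arr=1 -> substrate=0 bound=2 product=3
t=7: arr=0 -> substrate=0 bound=2 product=3
t=8: arr=0 -> substrate=0 bound=1 product=4
t=9: arr=1 -> substrate=0 bound=1 product=5

Answer: 5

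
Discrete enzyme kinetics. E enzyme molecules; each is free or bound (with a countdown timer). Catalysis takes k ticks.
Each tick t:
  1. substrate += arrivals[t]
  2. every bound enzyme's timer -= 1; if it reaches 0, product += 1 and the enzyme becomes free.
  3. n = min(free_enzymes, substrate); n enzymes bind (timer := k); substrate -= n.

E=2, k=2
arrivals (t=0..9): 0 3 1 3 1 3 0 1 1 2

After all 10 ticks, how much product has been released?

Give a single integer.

t=0: arr=0 -> substrate=0 bound=0 product=0
t=1: arr=3 -> substrate=1 bound=2 product=0
t=2: arr=1 -> substrate=2 bound=2 product=0
t=3: arr=3 -> substrate=3 bound=2 product=2
t=4: arr=1 -> substrate=4 bound=2 product=2
t=5: arr=3 -> substrate=5 bound=2 product=4
t=6: arr=0 -> substrate=5 bound=2 product=4
t=7: arr=1 -> substrate=4 bound=2 product=6
t=8: arr=1 -> substrate=5 bound=2 product=6
t=9: arr=2 -> substrate=5 bound=2 product=8

Answer: 8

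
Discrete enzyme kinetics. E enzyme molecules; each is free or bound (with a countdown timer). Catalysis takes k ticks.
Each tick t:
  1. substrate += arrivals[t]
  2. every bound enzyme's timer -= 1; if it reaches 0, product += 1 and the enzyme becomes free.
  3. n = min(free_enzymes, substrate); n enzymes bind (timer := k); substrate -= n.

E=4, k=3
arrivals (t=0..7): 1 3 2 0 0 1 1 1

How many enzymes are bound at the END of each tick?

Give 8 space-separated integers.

Answer: 1 4 4 4 2 3 3 3

Derivation:
t=0: arr=1 -> substrate=0 bound=1 product=0
t=1: arr=3 -> substrate=0 bound=4 product=0
t=2: arr=2 -> substrate=2 bound=4 product=0
t=3: arr=0 -> substrate=1 bound=4 product=1
t=4: arr=0 -> substrate=0 bound=2 product=4
t=5: arr=1 -> substrate=0 bound=3 product=4
t=6: arr=1 -> substrate=0 bound=3 product=5
t=7: arr=1 -> substrate=0 bound=3 product=6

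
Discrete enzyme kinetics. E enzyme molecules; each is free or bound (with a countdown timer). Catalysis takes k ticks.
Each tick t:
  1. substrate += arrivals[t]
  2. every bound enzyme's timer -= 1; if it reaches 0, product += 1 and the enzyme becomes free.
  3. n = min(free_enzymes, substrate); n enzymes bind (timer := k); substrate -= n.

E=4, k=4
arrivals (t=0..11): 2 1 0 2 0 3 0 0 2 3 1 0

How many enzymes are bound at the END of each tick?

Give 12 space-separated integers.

t=0: arr=2 -> substrate=0 bound=2 product=0
t=1: arr=1 -> substrate=0 bound=3 product=0
t=2: arr=0 -> substrate=0 bound=3 product=0
t=3: arr=2 -> substrate=1 bound=4 product=0
t=4: arr=0 -> substrate=0 bound=3 product=2
t=5: arr=3 -> substrate=1 bound=4 product=3
t=6: arr=0 -> substrate=1 bound=4 product=3
t=7: arr=0 -> substrate=0 bound=4 product=4
t=8: arr=2 -> substrate=1 bound=4 product=5
t=9: arr=3 -> substrate=2 bound=4 product=7
t=10: arr=1 -> substrate=3 bound=4 product=7
t=11: arr=0 -> substrate=2 bound=4 product=8

Answer: 2 3 3 4 3 4 4 4 4 4 4 4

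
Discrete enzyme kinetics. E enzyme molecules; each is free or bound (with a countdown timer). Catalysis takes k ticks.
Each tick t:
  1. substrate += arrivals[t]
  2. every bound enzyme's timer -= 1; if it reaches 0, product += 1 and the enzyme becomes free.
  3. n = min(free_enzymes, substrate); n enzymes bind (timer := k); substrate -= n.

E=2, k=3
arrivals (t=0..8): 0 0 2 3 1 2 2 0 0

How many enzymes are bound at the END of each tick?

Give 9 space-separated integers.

t=0: arr=0 -> substrate=0 bound=0 product=0
t=1: arr=0 -> substrate=0 bound=0 product=0
t=2: arr=2 -> substrate=0 bound=2 product=0
t=3: arr=3 -> substrate=3 bound=2 product=0
t=4: arr=1 -> substrate=4 bound=2 product=0
t=5: arr=2 -> substrate=4 bound=2 product=2
t=6: arr=2 -> substrate=6 bound=2 product=2
t=7: arr=0 -> substrate=6 bound=2 product=2
t=8: arr=0 -> substrate=4 bound=2 product=4

Answer: 0 0 2 2 2 2 2 2 2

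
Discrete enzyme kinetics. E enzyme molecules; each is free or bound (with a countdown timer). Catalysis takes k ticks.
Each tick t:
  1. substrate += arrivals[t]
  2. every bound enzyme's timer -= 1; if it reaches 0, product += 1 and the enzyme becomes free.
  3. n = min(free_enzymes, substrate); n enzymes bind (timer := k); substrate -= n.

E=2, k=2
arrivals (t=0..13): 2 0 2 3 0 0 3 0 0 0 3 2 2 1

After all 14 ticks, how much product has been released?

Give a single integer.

t=0: arr=2 -> substrate=0 bound=2 product=0
t=1: arr=0 -> substrate=0 bound=2 product=0
t=2: arr=2 -> substrate=0 bound=2 product=2
t=3: arr=3 -> substrate=3 bound=2 product=2
t=4: arr=0 -> substrate=1 bound=2 product=4
t=5: arr=0 -> substrate=1 bound=2 product=4
t=6: arr=3 -> substrate=2 bound=2 product=6
t=7: arr=0 -> substrate=2 bound=2 product=6
t=8: arr=0 -> substrate=0 bound=2 product=8
t=9: arr=0 -> substrate=0 bound=2 product=8
t=10: arr=3 -> substrate=1 bound=2 product=10
t=11: arr=2 -> substrate=3 bound=2 product=10
t=12: arr=2 -> substrate=3 bound=2 product=12
t=13: arr=1 -> substrate=4 bound=2 product=12

Answer: 12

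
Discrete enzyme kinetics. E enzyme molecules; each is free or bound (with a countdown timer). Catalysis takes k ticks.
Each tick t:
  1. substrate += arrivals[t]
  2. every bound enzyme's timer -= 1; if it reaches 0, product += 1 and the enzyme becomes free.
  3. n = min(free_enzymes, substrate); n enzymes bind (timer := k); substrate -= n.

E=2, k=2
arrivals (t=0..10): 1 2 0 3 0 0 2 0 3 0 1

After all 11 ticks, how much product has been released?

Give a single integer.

t=0: arr=1 -> substrate=0 bound=1 product=0
t=1: arr=2 -> substrate=1 bound=2 product=0
t=2: arr=0 -> substrate=0 bound=2 product=1
t=3: arr=3 -> substrate=2 bound=2 product=2
t=4: arr=0 -> substrate=1 bound=2 product=3
t=5: arr=0 -> substrate=0 bound=2 product=4
t=6: arr=2 -> substrate=1 bound=2 product=5
t=7: arr=0 -> substrate=0 bound=2 product=6
t=8: arr=3 -> substrate=2 bound=2 product=7
t=9: arr=0 -> substrate=1 bound=2 product=8
t=10: arr=1 -> substrate=1 bound=2 product=9

Answer: 9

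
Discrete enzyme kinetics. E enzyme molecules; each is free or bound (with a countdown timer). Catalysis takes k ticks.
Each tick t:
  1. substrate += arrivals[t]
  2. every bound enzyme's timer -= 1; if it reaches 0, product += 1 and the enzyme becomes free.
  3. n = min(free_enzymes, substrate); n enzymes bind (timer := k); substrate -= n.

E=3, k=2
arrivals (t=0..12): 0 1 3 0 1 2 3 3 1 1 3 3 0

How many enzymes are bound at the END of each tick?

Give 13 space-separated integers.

Answer: 0 1 3 3 2 3 3 3 3 3 3 3 3

Derivation:
t=0: arr=0 -> substrate=0 bound=0 product=0
t=1: arr=1 -> substrate=0 bound=1 product=0
t=2: arr=3 -> substrate=1 bound=3 product=0
t=3: arr=0 -> substrate=0 bound=3 product=1
t=4: arr=1 -> substrate=0 bound=2 product=3
t=5: arr=2 -> substrate=0 bound=3 product=4
t=6: arr=3 -> substrate=2 bound=3 product=5
t=7: arr=3 -> substrate=3 bound=3 product=7
t=8: arr=1 -> substrate=3 bound=3 product=8
t=9: arr=1 -> substrate=2 bound=3 product=10
t=10: arr=3 -> substrate=4 bound=3 product=11
t=11: arr=3 -> substrate=5 bound=3 product=13
t=12: arr=0 -> substrate=4 bound=3 product=14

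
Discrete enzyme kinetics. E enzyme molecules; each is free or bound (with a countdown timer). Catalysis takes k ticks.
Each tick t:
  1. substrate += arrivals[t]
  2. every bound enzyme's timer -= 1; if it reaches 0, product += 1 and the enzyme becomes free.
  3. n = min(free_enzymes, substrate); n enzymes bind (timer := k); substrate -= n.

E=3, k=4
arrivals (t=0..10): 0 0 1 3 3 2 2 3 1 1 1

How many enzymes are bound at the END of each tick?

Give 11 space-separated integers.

t=0: arr=0 -> substrate=0 bound=0 product=0
t=1: arr=0 -> substrate=0 bound=0 product=0
t=2: arr=1 -> substrate=0 bound=1 product=0
t=3: arr=3 -> substrate=1 bound=3 product=0
t=4: arr=3 -> substrate=4 bound=3 product=0
t=5: arr=2 -> substrate=6 bound=3 product=0
t=6: arr=2 -> substrate=7 bound=3 product=1
t=7: arr=3 -> substrate=8 bound=3 product=3
t=8: arr=1 -> substrate=9 bound=3 product=3
t=9: arr=1 -> substrate=10 bound=3 product=3
t=10: arr=1 -> substrate=10 bound=3 product=4

Answer: 0 0 1 3 3 3 3 3 3 3 3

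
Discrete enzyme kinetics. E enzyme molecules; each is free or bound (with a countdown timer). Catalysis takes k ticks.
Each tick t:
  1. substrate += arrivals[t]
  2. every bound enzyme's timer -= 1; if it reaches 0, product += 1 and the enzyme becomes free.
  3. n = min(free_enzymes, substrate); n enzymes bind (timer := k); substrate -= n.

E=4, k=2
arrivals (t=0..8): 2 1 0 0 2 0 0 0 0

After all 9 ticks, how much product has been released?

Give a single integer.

Answer: 5

Derivation:
t=0: arr=2 -> substrate=0 bound=2 product=0
t=1: arr=1 -> substrate=0 bound=3 product=0
t=2: arr=0 -> substrate=0 bound=1 product=2
t=3: arr=0 -> substrate=0 bound=0 product=3
t=4: arr=2 -> substrate=0 bound=2 product=3
t=5: arr=0 -> substrate=0 bound=2 product=3
t=6: arr=0 -> substrate=0 bound=0 product=5
t=7: arr=0 -> substrate=0 bound=0 product=5
t=8: arr=0 -> substrate=0 bound=0 product=5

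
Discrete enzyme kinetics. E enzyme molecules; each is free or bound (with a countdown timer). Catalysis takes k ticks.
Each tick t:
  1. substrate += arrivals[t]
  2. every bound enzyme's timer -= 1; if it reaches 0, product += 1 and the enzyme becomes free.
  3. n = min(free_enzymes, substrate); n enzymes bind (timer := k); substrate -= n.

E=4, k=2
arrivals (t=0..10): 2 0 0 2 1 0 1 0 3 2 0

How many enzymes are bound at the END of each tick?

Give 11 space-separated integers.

t=0: arr=2 -> substrate=0 bound=2 product=0
t=1: arr=0 -> substrate=0 bound=2 product=0
t=2: arr=0 -> substrate=0 bound=0 product=2
t=3: arr=2 -> substrate=0 bound=2 product=2
t=4: arr=1 -> substrate=0 bound=3 product=2
t=5: arr=0 -> substrate=0 bound=1 product=4
t=6: arr=1 -> substrate=0 bound=1 product=5
t=7: arr=0 -> substrate=0 bound=1 product=5
t=8: arr=3 -> substrate=0 bound=3 product=6
t=9: arr=2 -> substrate=1 bound=4 product=6
t=10: arr=0 -> substrate=0 bound=2 product=9

Answer: 2 2 0 2 3 1 1 1 3 4 2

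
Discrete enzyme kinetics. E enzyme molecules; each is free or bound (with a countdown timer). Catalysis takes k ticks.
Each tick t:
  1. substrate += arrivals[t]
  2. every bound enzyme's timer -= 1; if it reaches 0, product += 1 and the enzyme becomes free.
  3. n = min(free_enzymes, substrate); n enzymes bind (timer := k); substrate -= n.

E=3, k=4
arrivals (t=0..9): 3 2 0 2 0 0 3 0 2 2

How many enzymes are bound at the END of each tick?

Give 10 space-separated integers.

t=0: arr=3 -> substrate=0 bound=3 product=0
t=1: arr=2 -> substrate=2 bound=3 product=0
t=2: arr=0 -> substrate=2 bound=3 product=0
t=3: arr=2 -> substrate=4 bound=3 product=0
t=4: arr=0 -> substrate=1 bound=3 product=3
t=5: arr=0 -> substrate=1 bound=3 product=3
t=6: arr=3 -> substrate=4 bound=3 product=3
t=7: arr=0 -> substrate=4 bound=3 product=3
t=8: arr=2 -> substrate=3 bound=3 product=6
t=9: arr=2 -> substrate=5 bound=3 product=6

Answer: 3 3 3 3 3 3 3 3 3 3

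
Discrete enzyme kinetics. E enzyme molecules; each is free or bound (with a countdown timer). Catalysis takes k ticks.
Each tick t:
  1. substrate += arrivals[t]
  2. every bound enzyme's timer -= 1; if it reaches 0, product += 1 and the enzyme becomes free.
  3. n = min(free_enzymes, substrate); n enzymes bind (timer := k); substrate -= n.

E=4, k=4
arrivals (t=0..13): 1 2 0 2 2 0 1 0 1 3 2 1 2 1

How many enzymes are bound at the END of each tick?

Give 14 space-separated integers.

t=0: arr=1 -> substrate=0 bound=1 product=0
t=1: arr=2 -> substrate=0 bound=3 product=0
t=2: arr=0 -> substrate=0 bound=3 product=0
t=3: arr=2 -> substrate=1 bound=4 product=0
t=4: arr=2 -> substrate=2 bound=4 product=1
t=5: arr=0 -> substrate=0 bound=4 product=3
t=6: arr=1 -> substrate=1 bound=4 product=3
t=7: arr=0 -> substrate=0 bound=4 product=4
t=8: arr=1 -> substrate=0 bound=4 product=5
t=9: arr=3 -> substrate=1 bound=4 product=7
t=10: arr=2 -> substrate=3 bound=4 product=7
t=11: arr=1 -> substrate=3 bound=4 product=8
t=12: arr=2 -> substrate=4 bound=4 product=9
t=13: arr=1 -> substrate=3 bound=4 product=11

Answer: 1 3 3 4 4 4 4 4 4 4 4 4 4 4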